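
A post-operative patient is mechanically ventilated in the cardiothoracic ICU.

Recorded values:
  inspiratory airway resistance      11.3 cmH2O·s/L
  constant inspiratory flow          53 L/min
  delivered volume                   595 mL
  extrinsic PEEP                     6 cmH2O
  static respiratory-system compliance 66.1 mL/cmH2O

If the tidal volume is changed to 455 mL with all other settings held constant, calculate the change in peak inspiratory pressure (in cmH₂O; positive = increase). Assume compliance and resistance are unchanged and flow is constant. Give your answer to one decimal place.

-2.1

PIP = Vt/C + R·V̇ + PEEP (constant-flow equation of motion).
Only the elastic term changes: ΔPIP = ΔVt / C = (455 − 595) / 66.1 = -2.118 cmH2O.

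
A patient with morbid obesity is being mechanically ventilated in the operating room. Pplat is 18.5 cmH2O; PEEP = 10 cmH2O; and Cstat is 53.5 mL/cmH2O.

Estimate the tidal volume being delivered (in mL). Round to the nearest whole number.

Vt = Cstat × (Pplat − PEEP) = 53.5 × (18.5 − 10) = 53.5 × 8.5 = 454.75 mL.

455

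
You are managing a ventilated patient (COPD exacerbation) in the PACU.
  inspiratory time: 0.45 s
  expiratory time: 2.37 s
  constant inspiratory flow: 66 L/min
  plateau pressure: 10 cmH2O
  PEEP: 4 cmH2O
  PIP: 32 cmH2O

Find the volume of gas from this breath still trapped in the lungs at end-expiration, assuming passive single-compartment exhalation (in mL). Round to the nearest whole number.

118

Flow: 66 L/min ÷ 60 = 1.1 L/s.
Vt = flow × Ti = 1.1 L/s × 0.45 s × 1000 mL/L = 495.0 mL.
R = (PIP − Pplat)/V̇ = (32 − 10) / 1.1 = 22.0/1.1 = 20.0 cmH2O·s/L.
C = Vt/(Pplat − PEEP) = 495.0 / (10 − 4) = 495.0/6.0 = 82.5 mL/cmH2O.
τ = R × C = 20.0 × 0.0825 L/cmH2O = 1.65 s.
Fraction remaining = e^(−Te/τ) = e^(−2.37/1.65) = 0.2378.
Trapped volume = 495.0 × 0.2378 = 117.71 mL.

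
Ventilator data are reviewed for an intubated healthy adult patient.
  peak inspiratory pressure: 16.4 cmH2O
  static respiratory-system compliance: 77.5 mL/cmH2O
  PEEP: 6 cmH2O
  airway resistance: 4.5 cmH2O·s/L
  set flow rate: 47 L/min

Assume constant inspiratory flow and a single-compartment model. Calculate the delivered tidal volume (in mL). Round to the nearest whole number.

Flow: 47 L/min ÷ 60 = 0.7833 L/s.
Equation of motion (constant flow): PIP = Vt/C + R·V̇ + PEEP.
Vt/C = PIP − R·V̇ − PEEP = 16.4 − 3.525 − 6 = 6.875 cmH2O.
Vt = C × 6.875 = 77.5 × 6.875 = 532.81 mL.

533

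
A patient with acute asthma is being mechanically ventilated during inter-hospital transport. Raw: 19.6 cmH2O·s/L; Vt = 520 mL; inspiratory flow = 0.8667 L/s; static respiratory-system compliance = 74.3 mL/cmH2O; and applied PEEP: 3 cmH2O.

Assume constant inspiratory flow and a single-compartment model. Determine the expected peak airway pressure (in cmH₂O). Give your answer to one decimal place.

27.0

Equation of motion (constant flow): PIP = Vt/C + R·V̇ + PEEP.
PIP = 520/74.3 + 19.6×0.8667 + 3 = 6.999 + 16.987 + 3 = 26.986 cmH2O.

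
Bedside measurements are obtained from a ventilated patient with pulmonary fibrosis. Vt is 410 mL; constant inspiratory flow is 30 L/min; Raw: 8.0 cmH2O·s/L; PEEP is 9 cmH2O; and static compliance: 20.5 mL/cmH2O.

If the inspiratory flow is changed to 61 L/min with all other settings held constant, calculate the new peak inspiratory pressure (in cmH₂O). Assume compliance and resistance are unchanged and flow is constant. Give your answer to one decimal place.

Flow: 30 L/min ÷ 60 = 0.5 L/s.
New flow: 61 L/min ÷ 60 = 1.0167 L/s.
PIP = Vt/C + R·V̇ + PEEP (constant-flow equation of motion).
Only the resistive term changes: ΔPIP = R × ΔV̇ = 8.0 × (1.0167 − 0.5) = 8.0 × 0.5167 = 4.134 cmH2O.
Original PIP = 410/20.5 + 8.0×0.5 + 9 = 33.0 cmH2O; new PIP = 33.0 + (4.134) = 37.134 cmH2O.

37.1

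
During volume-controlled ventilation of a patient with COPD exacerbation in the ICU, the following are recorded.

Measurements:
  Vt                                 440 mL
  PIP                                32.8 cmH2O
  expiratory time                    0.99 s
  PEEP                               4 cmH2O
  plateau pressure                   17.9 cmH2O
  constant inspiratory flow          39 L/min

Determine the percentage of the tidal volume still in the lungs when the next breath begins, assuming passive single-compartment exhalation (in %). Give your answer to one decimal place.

25.6

Flow: 39 L/min ÷ 60 = 0.65 L/s.
R = (PIP − Pplat)/V̇ = (32.8 − 17.9) / 0.65 = 14.9/0.65 = 22.923 cmH2O·s/L.
C = Vt/(Pplat − PEEP) = 440.0 / (17.9 − 4) = 440.0/13.9 = 31.655 mL/cmH2O.
τ = R × C = 22.923 × 0.03166 L/cmH2O = 0.7257 s.
Fraction remaining at end-expiration = e^(−Te/τ) = e^(−0.99/0.7257) = 0.2556 → 25.56%.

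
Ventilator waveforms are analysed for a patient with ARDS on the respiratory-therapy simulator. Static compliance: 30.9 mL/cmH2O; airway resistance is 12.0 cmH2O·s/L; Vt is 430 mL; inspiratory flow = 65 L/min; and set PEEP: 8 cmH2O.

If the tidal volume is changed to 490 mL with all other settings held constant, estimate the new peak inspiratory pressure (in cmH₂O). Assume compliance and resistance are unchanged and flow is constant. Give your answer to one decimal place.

36.9

Flow: 65 L/min ÷ 60 = 1.0833 L/s.
PIP = Vt/C + R·V̇ + PEEP (constant-flow equation of motion).
Only the elastic term changes: ΔPIP = ΔVt / C = (490 − 430) / 30.9 = 1.942 cmH2O.
Original PIP = 430/30.9 + 12.0×1.0833 + 8 = 34.915 cmH2O; new PIP = 34.915 + (1.942) = 36.857 cmH2O.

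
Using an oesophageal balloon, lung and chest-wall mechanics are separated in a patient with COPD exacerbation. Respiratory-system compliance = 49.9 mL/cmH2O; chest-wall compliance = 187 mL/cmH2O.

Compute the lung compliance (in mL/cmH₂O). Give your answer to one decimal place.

68.1

1/CL = 1/Crs − 1/Ccw.
1/CL = 1/49.9 − 1/187 = 0.01469.
CL = 68.074 mL/cmH2O.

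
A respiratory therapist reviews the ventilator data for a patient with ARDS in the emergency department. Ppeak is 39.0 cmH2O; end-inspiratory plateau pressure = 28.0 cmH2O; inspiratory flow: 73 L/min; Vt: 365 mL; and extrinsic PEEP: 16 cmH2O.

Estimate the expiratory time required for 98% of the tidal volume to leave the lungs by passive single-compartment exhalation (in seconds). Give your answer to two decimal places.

Flow: 73 L/min ÷ 60 = 1.2167 L/s.
R = (PIP − Pplat)/V̇ = (39.0 − 28.0) / 1.2167 = 11.0/1.2167 = 9.041 cmH2O·s/L.
C = Vt/(Pplat − PEEP) = 365.0 / (28.0 − 16) = 365.0/12.0 = 30.417 mL/cmH2O.
τ = R × C = 9.041 × 0.03042 L/cmH2O = 0.275 s.
t = −τ·ln(1 − 0.98) = −0.275·ln(0.02) = 1.076 s.

1.08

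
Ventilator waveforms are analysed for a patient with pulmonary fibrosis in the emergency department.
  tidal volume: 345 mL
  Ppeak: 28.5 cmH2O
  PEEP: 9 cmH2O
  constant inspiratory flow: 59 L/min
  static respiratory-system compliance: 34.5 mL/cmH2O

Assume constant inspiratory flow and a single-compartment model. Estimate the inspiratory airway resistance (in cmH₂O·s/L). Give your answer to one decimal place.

9.7

Flow: 59 L/min ÷ 60 = 0.9833 L/s.
Equation of motion (constant flow): PIP = Vt/C + R·V̇ + PEEP.
R·V̇ = PIP − Vt/C − PEEP = 28.5 − 345/34.5 − 9 = 28.5 − 10.0 − 9 = 9.5 cmH2O.
R = 9.5 / 0.9833 = 9.661 cmH2O·s/L.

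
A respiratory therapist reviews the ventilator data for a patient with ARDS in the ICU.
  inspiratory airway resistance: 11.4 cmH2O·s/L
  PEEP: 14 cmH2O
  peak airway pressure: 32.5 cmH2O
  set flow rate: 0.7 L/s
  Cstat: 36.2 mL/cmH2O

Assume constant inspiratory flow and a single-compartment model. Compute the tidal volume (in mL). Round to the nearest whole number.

381

Equation of motion (constant flow): PIP = Vt/C + R·V̇ + PEEP.
Vt/C = PIP − R·V̇ − PEEP = 32.5 − 7.98 − 14 = 10.52 cmH2O.
Vt = C × 10.52 = 36.2 × 10.52 = 380.82 mL.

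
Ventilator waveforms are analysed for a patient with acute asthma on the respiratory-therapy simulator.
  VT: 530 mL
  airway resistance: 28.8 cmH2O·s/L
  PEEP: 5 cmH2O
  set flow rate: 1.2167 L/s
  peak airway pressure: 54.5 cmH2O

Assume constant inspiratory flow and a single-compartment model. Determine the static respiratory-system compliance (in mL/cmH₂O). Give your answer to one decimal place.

36.7

Equation of motion (constant flow): PIP = Vt/C + R·V̇ + PEEP.
Vt/C = PIP − R·V̇ − PEEP = 54.5 − 28.8×1.2167 − 5 = 54.5 − 35.041 − 5 = 14.459 cmH2O.
C = Vt / 14.459 = 530 / 14.459 = 36.655 mL/cmH2O.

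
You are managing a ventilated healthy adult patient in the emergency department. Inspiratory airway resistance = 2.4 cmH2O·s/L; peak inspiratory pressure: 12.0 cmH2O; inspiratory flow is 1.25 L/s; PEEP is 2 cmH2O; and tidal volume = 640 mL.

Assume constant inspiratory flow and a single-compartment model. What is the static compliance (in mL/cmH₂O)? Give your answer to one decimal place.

Equation of motion (constant flow): PIP = Vt/C + R·V̇ + PEEP.
Vt/C = PIP − R·V̇ − PEEP = 12.0 − 2.4×1.25 − 2 = 12.0 − 3.0 − 2 = 7.0 cmH2O.
C = Vt / 7.0 = 640 / 7.0 = 91.429 mL/cmH2O.

91.4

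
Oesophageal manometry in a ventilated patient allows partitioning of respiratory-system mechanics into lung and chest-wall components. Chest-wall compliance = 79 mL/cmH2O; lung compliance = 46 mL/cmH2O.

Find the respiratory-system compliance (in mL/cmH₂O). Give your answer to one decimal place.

Lung and chest wall are elastances in series: 1/Crs = 1/CL + 1/Ccw.
1/Crs = 1/46 + 1/79 = 0.0344.
Crs = 29.07 mL/cmH2O.

29.1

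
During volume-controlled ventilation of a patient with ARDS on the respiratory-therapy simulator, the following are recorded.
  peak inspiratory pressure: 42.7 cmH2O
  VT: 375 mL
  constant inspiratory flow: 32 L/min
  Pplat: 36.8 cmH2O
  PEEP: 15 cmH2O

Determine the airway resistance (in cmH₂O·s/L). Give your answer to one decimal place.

Flow: 32 L/min ÷ 60 = 0.5333 L/s.
Raw = (PIP − Pplat) / flow = (42.7 − 36.8) / 0.5333 = 5.9 / 0.5333 = 11.063 cmH2O·s/L.

11.1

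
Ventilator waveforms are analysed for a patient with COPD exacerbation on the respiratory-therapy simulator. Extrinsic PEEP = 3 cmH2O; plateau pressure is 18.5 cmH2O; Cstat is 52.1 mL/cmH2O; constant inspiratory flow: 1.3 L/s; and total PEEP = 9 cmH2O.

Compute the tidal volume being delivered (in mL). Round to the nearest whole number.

495

End-expiratory occlusion gives total PEEP = 9 cmH2O (intrinsic PEEP = 9 − 3 = 6). Use total PEEP for the elastic gradient.
Vt = Cstat × (Pplat − PEEPtotal) = 52.1 × (18.5 − 9) = 52.1 × 9.5 = 494.95 mL.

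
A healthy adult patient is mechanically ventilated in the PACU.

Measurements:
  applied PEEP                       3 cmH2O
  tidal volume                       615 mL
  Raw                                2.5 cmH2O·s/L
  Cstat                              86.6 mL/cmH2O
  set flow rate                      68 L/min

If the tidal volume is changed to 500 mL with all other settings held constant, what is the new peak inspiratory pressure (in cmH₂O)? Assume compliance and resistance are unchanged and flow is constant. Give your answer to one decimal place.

11.6

Flow: 68 L/min ÷ 60 = 1.1333 L/s.
PIP = Vt/C + R·V̇ + PEEP (constant-flow equation of motion).
Only the elastic term changes: ΔPIP = ΔVt / C = (500 − 615) / 86.6 = -1.328 cmH2O.
Original PIP = 615/86.6 + 2.5×1.1333 + 3 = 12.935 cmH2O; new PIP = 12.935 + (-1.328) = 11.607 cmH2O.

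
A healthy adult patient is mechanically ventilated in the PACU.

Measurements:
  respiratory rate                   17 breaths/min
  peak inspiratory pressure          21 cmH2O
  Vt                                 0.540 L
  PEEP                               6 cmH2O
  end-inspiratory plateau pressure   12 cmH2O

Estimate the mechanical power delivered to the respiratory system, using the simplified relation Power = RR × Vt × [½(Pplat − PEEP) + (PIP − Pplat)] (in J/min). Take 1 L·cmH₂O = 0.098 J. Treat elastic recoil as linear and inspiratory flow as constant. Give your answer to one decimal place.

10.8

Per-breath work = Vt × [½(Pplat−PEEP) + (PIP−Pplat)] = 0.540 × [0.5×6.0 + 9.0] = 0.540 × 12.0 = 6.48 L·cmH2O.
Power = 17 × 6.48 = 110.16 L·cmH2O/min.
× 0.098 J/(L·cmH2O) → 10.796 J/min.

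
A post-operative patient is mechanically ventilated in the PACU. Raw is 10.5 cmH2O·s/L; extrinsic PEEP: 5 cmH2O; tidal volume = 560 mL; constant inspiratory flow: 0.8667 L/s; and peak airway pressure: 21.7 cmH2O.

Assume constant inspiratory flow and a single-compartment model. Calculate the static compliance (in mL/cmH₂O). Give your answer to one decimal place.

Equation of motion (constant flow): PIP = Vt/C + R·V̇ + PEEP.
Vt/C = PIP − R·V̇ − PEEP = 21.7 − 10.5×0.8667 − 5 = 21.7 − 9.1 − 5 = 7.6 cmH2O.
C = Vt / 7.6 = 560 / 7.6 = 73.684 mL/cmH2O.

73.7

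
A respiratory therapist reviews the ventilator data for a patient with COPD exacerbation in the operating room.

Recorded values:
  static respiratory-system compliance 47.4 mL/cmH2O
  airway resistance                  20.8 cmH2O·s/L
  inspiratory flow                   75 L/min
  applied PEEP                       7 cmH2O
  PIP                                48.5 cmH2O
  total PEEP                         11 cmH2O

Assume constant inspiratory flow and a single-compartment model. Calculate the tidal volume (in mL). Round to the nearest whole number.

Flow: 75 L/min ÷ 60 = 1.25 L/s.
Total PEEP = 11 cmH2O (set 7 + intrinsic 4); this is the baseline alveolar pressure.
Equation of motion (constant flow): PIP = Vt/C + R·V̇ + PEEP.
Vt/C = PIP − R·V̇ − PEEP = 48.5 − 26.0 − 11 = 11.5 cmH2O.
Vt = C × 11.5 = 47.4 × 11.5 = 545.1 mL.

545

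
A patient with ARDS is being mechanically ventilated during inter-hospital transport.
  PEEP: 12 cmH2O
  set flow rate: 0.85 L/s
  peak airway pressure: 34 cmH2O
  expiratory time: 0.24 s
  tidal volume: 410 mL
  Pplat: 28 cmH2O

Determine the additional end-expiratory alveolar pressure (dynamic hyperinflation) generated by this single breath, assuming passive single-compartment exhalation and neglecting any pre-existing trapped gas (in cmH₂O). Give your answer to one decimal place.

R = (PIP − Pplat)/V̇ = (34 − 28) / 0.85 = 6.0/0.85 = 7.059 cmH2O·s/L.
C = Vt/(Pplat − PEEP) = 410.0 / (28 − 12) = 410.0/16.0 = 25.625 mL/cmH2O.
τ = R × C = 7.059 × 0.02563 L/cmH2O = 0.1809 s.
Fraction remaining = e^(−Te/τ) = e^(−0.24/0.1809) = 0.2654; trapped volume = 410.0 × 0.2654 = 108.81 mL.
Additional alveolar pressure from trapping ≈ V_trapped / C = 108.81 / 25.625 = 4.246 cmH2O.

4.2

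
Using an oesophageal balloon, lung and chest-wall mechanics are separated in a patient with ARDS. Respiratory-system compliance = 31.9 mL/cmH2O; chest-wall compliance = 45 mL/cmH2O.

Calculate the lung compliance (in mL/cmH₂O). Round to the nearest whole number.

1/CL = 1/Crs − 1/Ccw.
1/CL = 1/31.9 − 1/45 = 0.009126.
CL = 109.58 mL/cmH2O.

110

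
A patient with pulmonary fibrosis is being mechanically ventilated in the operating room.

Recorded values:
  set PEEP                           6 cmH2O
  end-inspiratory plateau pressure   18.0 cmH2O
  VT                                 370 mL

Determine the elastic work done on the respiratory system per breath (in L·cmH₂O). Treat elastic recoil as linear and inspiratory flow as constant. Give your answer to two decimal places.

2.22

Elastic work ≈ ½ × (Pplat − PEEP) × Vt = 0.5 × (18.0 − 6) × 0.370 L = 0.5 × 12.0 × 0.370 = 2.22 L·cmH2O.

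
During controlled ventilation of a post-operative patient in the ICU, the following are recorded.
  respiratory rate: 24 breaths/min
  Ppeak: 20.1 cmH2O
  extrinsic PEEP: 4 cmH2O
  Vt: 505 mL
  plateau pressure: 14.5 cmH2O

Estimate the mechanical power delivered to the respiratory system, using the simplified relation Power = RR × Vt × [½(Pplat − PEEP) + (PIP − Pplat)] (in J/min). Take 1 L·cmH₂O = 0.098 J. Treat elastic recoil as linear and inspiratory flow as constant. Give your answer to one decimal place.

12.9

Per-breath work = Vt × [½(Pplat−PEEP) + (PIP−Pplat)] = 0.505 × [0.5×10.5 + 5.6] = 0.505 × 10.85 = 5.479 L·cmH2O.
Power = 24 × 5.479 = 131.5 L·cmH2O/min.
× 0.098 J/(L·cmH2O) → 12.887 J/min.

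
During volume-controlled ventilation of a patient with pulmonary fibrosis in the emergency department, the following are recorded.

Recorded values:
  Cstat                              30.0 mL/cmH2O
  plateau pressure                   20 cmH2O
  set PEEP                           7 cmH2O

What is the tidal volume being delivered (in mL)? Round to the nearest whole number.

Vt = Cstat × (Pplat − PEEP) = 30.0 × (20 − 7) = 30.0 × 13.0 = 390.0 mL.

390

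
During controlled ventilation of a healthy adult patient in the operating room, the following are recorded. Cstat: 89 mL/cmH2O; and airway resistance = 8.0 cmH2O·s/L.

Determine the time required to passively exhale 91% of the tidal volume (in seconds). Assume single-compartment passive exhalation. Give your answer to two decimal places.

τ = R × C = 8.0 × 89 mL/cmH2O = 8.0 × 0.089 L/cmH2O = 0.712 s.
Exhaled fraction f = 1 − e^(−t/τ) → t = −τ·ln(1 − f) = −0.712·ln(0.09) = 1.714 s.

1.71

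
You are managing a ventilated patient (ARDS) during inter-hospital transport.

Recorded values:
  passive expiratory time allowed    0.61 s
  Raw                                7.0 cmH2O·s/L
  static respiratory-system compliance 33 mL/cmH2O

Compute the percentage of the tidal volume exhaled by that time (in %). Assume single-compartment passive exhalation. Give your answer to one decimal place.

92.9

τ = R × C = 7.0 × 33 mL/cmH2O = 7.0 × 0.033 L/cmH2O = 0.231 s.
Passive exhalation: V(t)/V₀ = e^(−t/τ) = e^(−0.61/0.231) = 0.07131.
Fraction exhaled = 1 − 0.07131 = 0.9287 → 92.87%.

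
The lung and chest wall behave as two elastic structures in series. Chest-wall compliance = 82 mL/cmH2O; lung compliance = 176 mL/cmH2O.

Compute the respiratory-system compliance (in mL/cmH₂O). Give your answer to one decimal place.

55.9

Lung and chest wall are elastances in series: 1/Crs = 1/CL + 1/Ccw.
1/Crs = 1/176 + 1/82 = 0.01788.
Crs = 55.928 mL/cmH2O.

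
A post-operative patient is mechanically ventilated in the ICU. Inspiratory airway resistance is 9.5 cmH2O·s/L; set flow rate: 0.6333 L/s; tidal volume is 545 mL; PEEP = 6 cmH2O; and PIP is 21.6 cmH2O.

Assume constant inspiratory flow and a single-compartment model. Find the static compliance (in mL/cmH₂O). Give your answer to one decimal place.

Equation of motion (constant flow): PIP = Vt/C + R·V̇ + PEEP.
Vt/C = PIP − R·V̇ − PEEP = 21.6 − 9.5×0.6333 − 6 = 21.6 − 6.016 − 6 = 9.584 cmH2O.
C = Vt / 9.584 = 545 / 9.584 = 56.866 mL/cmH2O.

56.9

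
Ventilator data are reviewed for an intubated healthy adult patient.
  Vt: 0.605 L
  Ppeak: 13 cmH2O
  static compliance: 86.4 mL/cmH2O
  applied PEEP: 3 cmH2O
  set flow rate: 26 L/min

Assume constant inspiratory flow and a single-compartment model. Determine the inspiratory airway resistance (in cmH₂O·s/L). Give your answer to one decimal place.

6.9

Flow: 26 L/min ÷ 60 = 0.4333 L/s.
Equation of motion (constant flow): PIP = Vt/C + R·V̇ + PEEP.
R·V̇ = PIP − Vt/C − PEEP = 13 − 605/86.4 − 3 = 13 − 7.002 − 3 = 2.998 cmH2O.
R = 2.998 / 0.4333 = 6.919 cmH2O·s/L.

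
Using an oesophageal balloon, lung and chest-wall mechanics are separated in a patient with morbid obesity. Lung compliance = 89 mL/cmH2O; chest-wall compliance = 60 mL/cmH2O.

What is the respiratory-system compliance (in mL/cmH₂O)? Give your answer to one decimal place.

Lung and chest wall are elastances in series: 1/Crs = 1/CL + 1/Ccw.
1/Crs = 1/89 + 1/60 = 0.0279.
Crs = 35.842 mL/cmH2O.

35.8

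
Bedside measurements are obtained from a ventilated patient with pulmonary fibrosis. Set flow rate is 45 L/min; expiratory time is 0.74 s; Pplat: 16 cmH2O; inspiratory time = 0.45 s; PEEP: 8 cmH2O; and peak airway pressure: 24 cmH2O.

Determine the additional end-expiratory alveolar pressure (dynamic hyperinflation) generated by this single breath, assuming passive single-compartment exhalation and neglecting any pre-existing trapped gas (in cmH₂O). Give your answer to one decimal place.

Flow: 45 L/min ÷ 60 = 0.75 L/s.
Vt = flow × Ti = 0.75 L/s × 0.45 s × 1000 mL/L = 337.5 mL.
R = (PIP − Pplat)/V̇ = (24 − 16) / 0.75 = 8.0/0.75 = 10.667 cmH2O·s/L.
C = Vt/(Pplat − PEEP) = 337.5 / (16 − 8) = 337.5/8.0 = 42.188 mL/cmH2O.
τ = R × C = 10.667 × 0.04219 L/cmH2O = 0.45 s.
Fraction remaining = e^(−Te/τ) = e^(−0.74/0.45) = 0.1931; trapped volume = 337.5 × 0.1931 = 65.171 mL.
Additional alveolar pressure from trapping ≈ V_trapped / C = 65.171 / 42.188 = 1.545 cmH2O.

1.5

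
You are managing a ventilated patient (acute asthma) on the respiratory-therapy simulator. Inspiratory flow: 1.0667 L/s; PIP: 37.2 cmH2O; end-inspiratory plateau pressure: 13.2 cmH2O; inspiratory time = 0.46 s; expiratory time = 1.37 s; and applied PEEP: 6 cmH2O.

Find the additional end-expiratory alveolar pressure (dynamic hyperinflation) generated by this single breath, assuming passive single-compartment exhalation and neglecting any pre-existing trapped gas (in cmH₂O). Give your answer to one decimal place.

Vt = flow × Ti = 1.0667 L/s × 0.46 s × 1000 mL/L = 490.68 mL.
R = (PIP − Pplat)/V̇ = (37.2 − 13.2) / 1.0667 = 24.0/1.0667 = 22.499 cmH2O·s/L.
C = Vt/(Pplat − PEEP) = 490.68 / (13.2 − 6) = 490.68/7.2 = 68.15 mL/cmH2O.
τ = R × C = 22.499 × 0.06815 L/cmH2O = 1.533 s.
Fraction remaining = e^(−Te/τ) = e^(−1.37/1.533) = 0.4092; trapped volume = 490.68 × 0.4092 = 200.79 mL.
Additional alveolar pressure from trapping ≈ V_trapped / C = 200.79 / 68.15 = 2.946 cmH2O.

2.9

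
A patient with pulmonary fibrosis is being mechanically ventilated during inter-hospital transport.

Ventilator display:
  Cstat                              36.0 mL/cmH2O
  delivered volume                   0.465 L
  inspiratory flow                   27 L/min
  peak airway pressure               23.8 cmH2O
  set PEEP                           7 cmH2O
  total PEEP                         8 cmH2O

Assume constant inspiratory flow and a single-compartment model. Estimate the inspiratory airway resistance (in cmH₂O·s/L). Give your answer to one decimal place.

6.4

Flow: 27 L/min ÷ 60 = 0.45 L/s.
Total PEEP = 8 cmH2O (set 7 + intrinsic 1); this is the baseline alveolar pressure.
Equation of motion (constant flow): PIP = Vt/C + R·V̇ + PEEP.
R·V̇ = PIP − Vt/C − PEEP = 23.8 − 465/36.0 − 8 = 23.8 − 12.917 − 8 = 2.883 cmH2O.
R = 2.883 / 0.45 = 6.407 cmH2O·s/L.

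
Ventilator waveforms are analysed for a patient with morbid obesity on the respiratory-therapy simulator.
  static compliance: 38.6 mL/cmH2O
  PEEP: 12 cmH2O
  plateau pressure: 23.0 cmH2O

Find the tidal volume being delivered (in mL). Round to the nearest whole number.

Vt = Cstat × (Pplat − PEEP) = 38.6 × (23.0 − 12) = 38.6 × 11.0 = 424.6 mL.

425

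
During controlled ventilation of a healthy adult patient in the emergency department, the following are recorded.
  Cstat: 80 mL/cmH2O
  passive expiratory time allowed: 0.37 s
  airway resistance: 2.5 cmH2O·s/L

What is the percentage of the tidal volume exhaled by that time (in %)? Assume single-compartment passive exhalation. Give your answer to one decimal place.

84.3

τ = R × C = 2.5 × 80 mL/cmH2O = 2.5 × 0.080 L/cmH2O = 0.2 s.
Passive exhalation: V(t)/V₀ = e^(−t/τ) = e^(−0.37/0.2) = 0.1572.
Fraction exhaled = 1 − 0.1572 = 0.8428 → 84.28%.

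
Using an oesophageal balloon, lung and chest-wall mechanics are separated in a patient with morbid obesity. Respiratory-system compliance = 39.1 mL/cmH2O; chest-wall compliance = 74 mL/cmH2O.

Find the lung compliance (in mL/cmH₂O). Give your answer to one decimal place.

1/CL = 1/Crs − 1/Ccw.
1/CL = 1/39.1 − 1/74 = 0.01206.
CL = 82.919 mL/cmH2O.

82.9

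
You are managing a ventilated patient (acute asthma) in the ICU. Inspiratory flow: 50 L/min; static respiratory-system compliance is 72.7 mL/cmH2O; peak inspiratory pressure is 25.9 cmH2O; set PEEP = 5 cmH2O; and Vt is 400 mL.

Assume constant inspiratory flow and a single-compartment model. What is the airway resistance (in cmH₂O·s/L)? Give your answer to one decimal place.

18.5

Flow: 50 L/min ÷ 60 = 0.8333 L/s.
Equation of motion (constant flow): PIP = Vt/C + R·V̇ + PEEP.
R·V̇ = PIP − Vt/C − PEEP = 25.9 − 400/72.7 − 5 = 25.9 − 5.502 − 5 = 15.398 cmH2O.
R = 15.398 / 0.8333 = 18.478 cmH2O·s/L.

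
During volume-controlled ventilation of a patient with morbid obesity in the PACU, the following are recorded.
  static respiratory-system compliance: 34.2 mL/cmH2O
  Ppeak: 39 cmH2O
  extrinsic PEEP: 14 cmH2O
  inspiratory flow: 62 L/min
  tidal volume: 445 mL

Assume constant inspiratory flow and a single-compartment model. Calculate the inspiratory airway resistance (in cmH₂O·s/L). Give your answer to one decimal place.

Flow: 62 L/min ÷ 60 = 1.0333 L/s.
Equation of motion (constant flow): PIP = Vt/C + R·V̇ + PEEP.
R·V̇ = PIP − Vt/C − PEEP = 39 − 445/34.2 − 14 = 39 − 13.012 − 14 = 11.988 cmH2O.
R = 11.988 / 1.0333 = 11.602 cmH2O·s/L.

11.6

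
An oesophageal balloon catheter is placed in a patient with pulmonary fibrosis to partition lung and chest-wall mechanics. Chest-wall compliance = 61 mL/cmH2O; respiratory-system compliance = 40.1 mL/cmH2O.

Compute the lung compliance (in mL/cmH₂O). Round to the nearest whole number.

1/CL = 1/Crs − 1/Ccw.
1/CL = 1/40.1 − 1/61 = 0.008544.
CL = 117.04 mL/cmH2O.

117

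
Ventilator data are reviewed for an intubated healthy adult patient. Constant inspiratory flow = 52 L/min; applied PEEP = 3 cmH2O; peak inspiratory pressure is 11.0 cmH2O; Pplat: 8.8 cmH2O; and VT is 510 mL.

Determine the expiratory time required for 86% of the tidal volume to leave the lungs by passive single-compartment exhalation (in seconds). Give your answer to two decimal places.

Flow: 52 L/min ÷ 60 = 0.8667 L/s.
R = (PIP − Pplat)/V̇ = (11.0 − 8.8) / 0.8667 = 2.2/0.8667 = 2.538 cmH2O·s/L.
C = Vt/(Pplat − PEEP) = 510.0 / (8.8 − 3) = 510.0/5.8 = 87.931 mL/cmH2O.
τ = R × C = 2.538 × 0.08793 L/cmH2O = 0.2232 s.
t = −τ·ln(1 − 0.86) = −0.2232·ln(0.14) = 0.4388 s.

0.44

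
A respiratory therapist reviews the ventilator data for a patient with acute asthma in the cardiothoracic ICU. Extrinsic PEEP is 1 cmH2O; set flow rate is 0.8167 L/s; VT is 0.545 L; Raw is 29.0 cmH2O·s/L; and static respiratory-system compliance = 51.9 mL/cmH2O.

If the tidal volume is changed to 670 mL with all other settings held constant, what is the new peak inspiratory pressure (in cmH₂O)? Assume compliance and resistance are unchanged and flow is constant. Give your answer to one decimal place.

37.6

PIP = Vt/C + R·V̇ + PEEP (constant-flow equation of motion).
Only the elastic term changes: ΔPIP = ΔVt / C = (670 − 545) / 51.9 = 2.408 cmH2O.
Original PIP = 545/51.9 + 29.0×0.8167 + 1 = 35.185 cmH2O; new PIP = 35.185 + (2.408) = 37.593 cmH2O.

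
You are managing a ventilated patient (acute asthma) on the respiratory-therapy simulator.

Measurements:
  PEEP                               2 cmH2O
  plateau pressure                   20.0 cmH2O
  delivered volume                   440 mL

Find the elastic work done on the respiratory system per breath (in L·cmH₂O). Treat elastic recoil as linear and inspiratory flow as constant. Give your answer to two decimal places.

Elastic work ≈ ½ × (Pplat − PEEP) × Vt = 0.5 × (20.0 − 2) × 0.440 L = 0.5 × 18.0 × 0.440 = 3.96 L·cmH2O.

3.96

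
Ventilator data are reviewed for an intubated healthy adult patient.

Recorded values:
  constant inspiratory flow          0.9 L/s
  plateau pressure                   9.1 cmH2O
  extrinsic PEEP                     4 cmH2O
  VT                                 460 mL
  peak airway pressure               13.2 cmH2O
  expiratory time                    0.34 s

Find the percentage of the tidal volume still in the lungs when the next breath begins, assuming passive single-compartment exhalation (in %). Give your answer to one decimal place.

43.7

R = (PIP − Pplat)/V̇ = (13.2 − 9.1) / 0.9 = 4.1/0.9 = 4.556 cmH2O·s/L.
C = Vt/(Pplat − PEEP) = 460.0 / (9.1 − 4) = 460.0/5.1 = 90.196 mL/cmH2O.
τ = R × C = 4.556 × 0.0902 L/cmH2O = 0.411 s.
Fraction remaining at end-expiration = e^(−Te/τ) = e^(−0.34/0.411) = 0.4372 → 43.72%.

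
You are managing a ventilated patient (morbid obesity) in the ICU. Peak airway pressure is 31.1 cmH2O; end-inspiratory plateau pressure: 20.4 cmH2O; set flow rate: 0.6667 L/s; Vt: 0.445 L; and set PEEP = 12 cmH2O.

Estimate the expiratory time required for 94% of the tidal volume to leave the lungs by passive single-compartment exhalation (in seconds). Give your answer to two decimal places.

R = (PIP − Pplat)/V̇ = (31.1 − 20.4) / 0.6667 = 10.7/0.6667 = 16.049 cmH2O·s/L.
C = Vt/(Pplat − PEEP) = 445.0 / (20.4 − 12) = 445.0/8.4 = 52.976 mL/cmH2O.
τ = R × C = 16.049 × 0.05298 L/cmH2O = 0.8503 s.
t = −τ·ln(1 − 0.94) = −0.8503·ln(0.06) = 2.392 s.

2.39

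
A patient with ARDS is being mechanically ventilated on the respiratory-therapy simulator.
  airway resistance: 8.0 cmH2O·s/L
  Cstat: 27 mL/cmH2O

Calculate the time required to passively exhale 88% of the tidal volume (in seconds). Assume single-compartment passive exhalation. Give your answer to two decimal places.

0.46

τ = R × C = 8.0 × 27 mL/cmH2O = 8.0 × 0.027 L/cmH2O = 0.216 s.
Exhaled fraction f = 1 − e^(−t/τ) → t = −τ·ln(1 − f) = −0.216·ln(0.12) = 0.458 s.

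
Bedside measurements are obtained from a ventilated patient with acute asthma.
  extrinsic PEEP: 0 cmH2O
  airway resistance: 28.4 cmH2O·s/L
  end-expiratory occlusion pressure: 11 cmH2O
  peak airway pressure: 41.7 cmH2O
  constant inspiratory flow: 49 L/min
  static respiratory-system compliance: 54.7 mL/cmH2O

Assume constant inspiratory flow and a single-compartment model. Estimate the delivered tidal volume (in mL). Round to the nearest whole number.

411

Flow: 49 L/min ÷ 60 = 0.8167 L/s.
Total PEEP = 11 cmH2O (set 0 + intrinsic 11); this is the baseline alveolar pressure.
Equation of motion (constant flow): PIP = Vt/C + R·V̇ + PEEP.
Vt/C = PIP − R·V̇ − PEEP = 41.7 − 23.194 − 11 = 7.506 cmH2O.
Vt = C × 7.506 = 54.7 × 7.506 = 410.58 mL.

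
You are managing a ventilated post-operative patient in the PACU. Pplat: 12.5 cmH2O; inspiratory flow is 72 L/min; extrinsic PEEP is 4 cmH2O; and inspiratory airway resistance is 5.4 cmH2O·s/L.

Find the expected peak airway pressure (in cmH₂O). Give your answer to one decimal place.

19.0

Flow: 72 L/min ÷ 60 = 1.2 L/s.
PIP = Pplat + Raw × flow = 12.5 + 5.4 × 1.2 = 12.5 + 6.48 = 18.98 cmH2O.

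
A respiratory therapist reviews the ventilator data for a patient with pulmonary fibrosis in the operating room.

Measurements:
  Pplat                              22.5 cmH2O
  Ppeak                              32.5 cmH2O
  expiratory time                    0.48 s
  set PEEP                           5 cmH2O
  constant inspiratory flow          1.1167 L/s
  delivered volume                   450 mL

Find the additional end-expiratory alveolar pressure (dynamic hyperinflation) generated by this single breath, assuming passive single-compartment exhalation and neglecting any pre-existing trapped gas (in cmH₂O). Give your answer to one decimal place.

2.2

R = (PIP − Pplat)/V̇ = (32.5 − 22.5) / 1.1167 = 10.0/1.1167 = 8.955 cmH2O·s/L.
C = Vt/(Pplat − PEEP) = 450.0 / (22.5 − 5) = 450.0/17.5 = 25.714 mL/cmH2O.
τ = R × C = 8.955 × 0.02571 L/cmH2O = 0.2302 s.
Fraction remaining = e^(−Te/τ) = e^(−0.48/0.2302) = 0.1243; trapped volume = 450.0 × 0.1243 = 55.935 mL.
Additional alveolar pressure from trapping ≈ V_trapped / C = 55.935 / 25.714 = 2.175 cmH2O.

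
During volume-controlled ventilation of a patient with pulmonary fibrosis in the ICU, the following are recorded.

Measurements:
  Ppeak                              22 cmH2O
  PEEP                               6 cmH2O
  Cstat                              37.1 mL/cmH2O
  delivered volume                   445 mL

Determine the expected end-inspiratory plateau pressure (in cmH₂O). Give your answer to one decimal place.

Pplat = PEEP + Vt / Cstat = 6 + 445 / 37.1 = 6 + 11.995 = 17.995 cmH2O.

18.0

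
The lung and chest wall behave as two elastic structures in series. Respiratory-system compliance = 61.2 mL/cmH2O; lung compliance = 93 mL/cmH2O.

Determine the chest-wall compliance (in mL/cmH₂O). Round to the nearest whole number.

179

1/Ccw = 1/Crs − 1/CL.
1/Ccw = 1/61.2 − 1/93 = 0.005587.
Ccw = 178.99 mL/cmH2O.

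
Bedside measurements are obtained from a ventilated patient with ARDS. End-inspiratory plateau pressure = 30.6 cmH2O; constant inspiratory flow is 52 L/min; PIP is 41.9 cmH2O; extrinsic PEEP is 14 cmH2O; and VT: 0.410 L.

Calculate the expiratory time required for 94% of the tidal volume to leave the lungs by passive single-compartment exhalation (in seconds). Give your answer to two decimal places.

0.91

Flow: 52 L/min ÷ 60 = 0.8667 L/s.
R = (PIP − Pplat)/V̇ = (41.9 − 30.6) / 0.8667 = 11.3/0.8667 = 13.038 cmH2O·s/L.
C = Vt/(Pplat − PEEP) = 410.0 / (30.6 − 14) = 410.0/16.6 = 24.699 mL/cmH2O.
τ = R × C = 13.038 × 0.0247 L/cmH2O = 0.322 s.
t = −τ·ln(1 − 0.94) = −0.322·ln(0.06) = 0.9059 s.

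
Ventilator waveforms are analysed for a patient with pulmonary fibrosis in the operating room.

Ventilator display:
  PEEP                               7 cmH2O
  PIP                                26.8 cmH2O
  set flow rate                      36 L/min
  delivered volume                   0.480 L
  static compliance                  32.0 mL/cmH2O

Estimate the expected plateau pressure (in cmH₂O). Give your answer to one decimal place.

22.0

Pplat = PEEP + Vt / Cstat = 7 + 480 / 32.0 = 7 + 15.0 = 22.0 cmH2O.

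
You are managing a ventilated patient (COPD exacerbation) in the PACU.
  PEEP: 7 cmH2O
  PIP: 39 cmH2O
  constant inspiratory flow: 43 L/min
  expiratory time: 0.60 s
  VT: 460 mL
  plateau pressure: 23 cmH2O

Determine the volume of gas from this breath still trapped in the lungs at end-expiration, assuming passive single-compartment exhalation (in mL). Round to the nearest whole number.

Flow: 43 L/min ÷ 60 = 0.7167 L/s.
R = (PIP − Pplat)/V̇ = (39 − 23) / 0.7167 = 16.0/0.7167 = 22.325 cmH2O·s/L.
C = Vt/(Pplat − PEEP) = 460.0 / (23 − 7) = 460.0/16.0 = 28.75 mL/cmH2O.
τ = R × C = 22.325 × 0.02875 L/cmH2O = 0.6418 s.
Fraction remaining = e^(−Te/τ) = e^(−0.60/0.6418) = 0.3926.
Trapped volume = 460.0 × 0.3926 = 180.6 mL.

181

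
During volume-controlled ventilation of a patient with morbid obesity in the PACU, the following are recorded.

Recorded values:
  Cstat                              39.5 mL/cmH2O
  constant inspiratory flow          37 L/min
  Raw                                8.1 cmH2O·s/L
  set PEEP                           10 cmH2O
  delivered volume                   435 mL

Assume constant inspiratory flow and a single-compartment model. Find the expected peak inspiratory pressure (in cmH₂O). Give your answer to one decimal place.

26.0

Flow: 37 L/min ÷ 60 = 0.6167 L/s.
Equation of motion (constant flow): PIP = Vt/C + R·V̇ + PEEP.
PIP = 435/39.5 + 8.1×0.6167 + 10 = 11.013 + 4.995 + 10 = 26.008 cmH2O.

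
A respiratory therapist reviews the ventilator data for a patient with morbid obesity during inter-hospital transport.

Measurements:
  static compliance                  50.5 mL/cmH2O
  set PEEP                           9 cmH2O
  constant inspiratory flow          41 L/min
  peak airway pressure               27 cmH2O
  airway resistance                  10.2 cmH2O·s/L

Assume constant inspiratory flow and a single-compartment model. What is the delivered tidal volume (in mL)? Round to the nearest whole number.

557

Flow: 41 L/min ÷ 60 = 0.6833 L/s.
Equation of motion (constant flow): PIP = Vt/C + R·V̇ + PEEP.
Vt/C = PIP − R·V̇ − PEEP = 27 − 6.97 − 9 = 11.03 cmH2O.
Vt = C × 11.03 = 50.5 × 11.03 = 557.02 mL.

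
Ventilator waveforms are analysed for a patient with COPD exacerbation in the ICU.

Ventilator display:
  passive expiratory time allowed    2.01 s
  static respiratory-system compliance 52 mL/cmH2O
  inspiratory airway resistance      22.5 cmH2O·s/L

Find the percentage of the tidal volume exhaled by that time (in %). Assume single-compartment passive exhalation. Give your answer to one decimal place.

82.1

τ = R × C = 22.5 × 52 mL/cmH2O = 22.5 × 0.052 L/cmH2O = 1.17 s.
Passive exhalation: V(t)/V₀ = e^(−t/τ) = e^(−2.01/1.17) = 0.1794.
Fraction exhaled = 1 − 0.1794 = 0.8206 → 82.06%.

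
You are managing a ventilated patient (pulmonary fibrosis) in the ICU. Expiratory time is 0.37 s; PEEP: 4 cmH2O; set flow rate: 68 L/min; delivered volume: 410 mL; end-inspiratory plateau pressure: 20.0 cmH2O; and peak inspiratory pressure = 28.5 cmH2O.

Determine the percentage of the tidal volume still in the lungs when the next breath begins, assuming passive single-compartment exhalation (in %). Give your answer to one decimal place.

14.6

Flow: 68 L/min ÷ 60 = 1.1333 L/s.
R = (PIP − Pplat)/V̇ = (28.5 − 20.0) / 1.1333 = 8.5/1.1333 = 7.5 cmH2O·s/L.
C = Vt/(Pplat − PEEP) = 410.0 / (20.0 − 4) = 410.0/16.0 = 25.625 mL/cmH2O.
τ = R × C = 7.5 × 0.02563 L/cmH2O = 0.1922 s.
Fraction remaining at end-expiration = e^(−Te/τ) = e^(−0.37/0.1922) = 0.1459 → 14.59%.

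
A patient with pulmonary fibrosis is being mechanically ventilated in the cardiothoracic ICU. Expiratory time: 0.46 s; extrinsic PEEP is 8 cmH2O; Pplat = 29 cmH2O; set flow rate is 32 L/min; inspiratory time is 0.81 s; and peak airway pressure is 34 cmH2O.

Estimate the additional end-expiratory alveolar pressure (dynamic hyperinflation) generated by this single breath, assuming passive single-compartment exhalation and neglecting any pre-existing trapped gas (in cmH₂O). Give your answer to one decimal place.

1.9

Flow: 32 L/min ÷ 60 = 0.5333 L/s.
Vt = flow × Ti = 0.5333 L/s × 0.81 s × 1000 mL/L = 431.97 mL.
R = (PIP − Pplat)/V̇ = (34 − 29) / 0.5333 = 5.0/0.5333 = 9.376 cmH2O·s/L.
C = Vt/(Pplat − PEEP) = 431.97 / (29 − 8) = 431.97/21.0 = 20.57 mL/cmH2O.
τ = R × C = 9.376 × 0.02057 L/cmH2O = 0.1929 s.
Fraction remaining = e^(−Te/τ) = e^(−0.46/0.1929) = 0.09212; trapped volume = 431.97 × 0.09212 = 39.793 mL.
Additional alveolar pressure from trapping ≈ V_trapped / C = 39.793 / 20.57 = 1.935 cmH2O.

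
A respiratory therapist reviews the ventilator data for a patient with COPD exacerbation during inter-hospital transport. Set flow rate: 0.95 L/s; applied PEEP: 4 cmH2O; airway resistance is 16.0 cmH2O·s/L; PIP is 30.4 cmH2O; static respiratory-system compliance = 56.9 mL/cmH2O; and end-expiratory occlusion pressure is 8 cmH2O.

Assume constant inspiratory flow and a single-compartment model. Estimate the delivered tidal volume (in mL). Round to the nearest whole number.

Total PEEP = 8 cmH2O (set 4 + intrinsic 4); this is the baseline alveolar pressure.
Equation of motion (constant flow): PIP = Vt/C + R·V̇ + PEEP.
Vt/C = PIP − R·V̇ − PEEP = 30.4 − 15.2 − 8 = 7.2 cmH2O.
Vt = C × 7.2 = 56.9 × 7.2 = 409.68 mL.

410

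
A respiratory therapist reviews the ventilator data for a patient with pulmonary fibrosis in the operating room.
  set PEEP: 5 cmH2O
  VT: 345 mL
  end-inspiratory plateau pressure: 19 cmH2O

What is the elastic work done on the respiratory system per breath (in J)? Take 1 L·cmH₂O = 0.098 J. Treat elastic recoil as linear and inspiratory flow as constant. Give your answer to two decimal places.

0.24

Elastic work ≈ ½ × (Pplat − PEEP) × Vt = 0.5 × (19 − 5) × 0.345 L = 0.5 × 14.0 × 0.345 = 2.415 L·cmH2O.
× 0.098 J/(L·cmH2O) → 0.2367 J.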